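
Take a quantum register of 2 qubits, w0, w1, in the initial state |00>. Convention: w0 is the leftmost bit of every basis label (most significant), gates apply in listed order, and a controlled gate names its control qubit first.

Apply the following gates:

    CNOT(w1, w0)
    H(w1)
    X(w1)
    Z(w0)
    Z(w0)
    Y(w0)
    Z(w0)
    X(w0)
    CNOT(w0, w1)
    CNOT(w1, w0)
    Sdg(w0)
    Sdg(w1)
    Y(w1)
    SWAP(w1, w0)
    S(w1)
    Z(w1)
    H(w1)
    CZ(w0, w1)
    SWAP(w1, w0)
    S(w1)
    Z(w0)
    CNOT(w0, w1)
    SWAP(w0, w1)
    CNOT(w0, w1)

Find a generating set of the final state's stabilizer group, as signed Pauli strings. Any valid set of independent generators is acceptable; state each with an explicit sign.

The stabilizer group can be generated by +XI, -IX, among other valid generating sets.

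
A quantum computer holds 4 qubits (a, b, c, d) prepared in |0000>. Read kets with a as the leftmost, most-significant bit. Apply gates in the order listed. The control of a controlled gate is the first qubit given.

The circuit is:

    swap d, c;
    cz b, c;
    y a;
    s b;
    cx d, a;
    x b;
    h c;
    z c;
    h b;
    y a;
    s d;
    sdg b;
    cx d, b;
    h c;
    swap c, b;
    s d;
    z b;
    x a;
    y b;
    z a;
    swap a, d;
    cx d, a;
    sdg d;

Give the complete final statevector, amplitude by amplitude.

The resulting statevector has amplitude -sqrt(2)/2 on |1001>, -sqrt(2)*I/2 on |1011>, and 0 on every other basis state.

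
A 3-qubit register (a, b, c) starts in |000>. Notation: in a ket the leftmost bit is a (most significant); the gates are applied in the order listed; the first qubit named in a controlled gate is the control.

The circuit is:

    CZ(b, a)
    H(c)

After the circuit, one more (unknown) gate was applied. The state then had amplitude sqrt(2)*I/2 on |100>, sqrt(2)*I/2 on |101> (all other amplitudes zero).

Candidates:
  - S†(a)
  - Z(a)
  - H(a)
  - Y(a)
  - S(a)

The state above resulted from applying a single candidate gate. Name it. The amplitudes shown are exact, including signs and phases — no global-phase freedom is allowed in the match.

It was Y(a) that produced the state shown.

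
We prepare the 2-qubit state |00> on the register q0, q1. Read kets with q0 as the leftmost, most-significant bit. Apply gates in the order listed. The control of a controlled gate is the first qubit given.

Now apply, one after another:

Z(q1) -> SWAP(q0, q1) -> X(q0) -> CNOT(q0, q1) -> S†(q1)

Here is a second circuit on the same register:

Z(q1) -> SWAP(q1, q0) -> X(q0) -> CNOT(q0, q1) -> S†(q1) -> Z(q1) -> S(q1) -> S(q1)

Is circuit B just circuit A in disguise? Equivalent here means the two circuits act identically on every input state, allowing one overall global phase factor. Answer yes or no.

Yes, they are equivalent — the unitaries differ by at most a global phase.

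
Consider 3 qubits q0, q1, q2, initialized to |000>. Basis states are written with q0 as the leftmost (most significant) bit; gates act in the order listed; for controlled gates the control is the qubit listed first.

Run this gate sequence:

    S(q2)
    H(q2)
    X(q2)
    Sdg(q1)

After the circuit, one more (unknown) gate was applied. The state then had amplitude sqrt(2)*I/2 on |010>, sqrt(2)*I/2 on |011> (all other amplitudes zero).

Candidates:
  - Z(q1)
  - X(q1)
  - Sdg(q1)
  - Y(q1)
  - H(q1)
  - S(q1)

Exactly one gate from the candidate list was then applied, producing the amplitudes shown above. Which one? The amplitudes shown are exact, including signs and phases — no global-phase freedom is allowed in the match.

It was Y(q1) that produced the state shown.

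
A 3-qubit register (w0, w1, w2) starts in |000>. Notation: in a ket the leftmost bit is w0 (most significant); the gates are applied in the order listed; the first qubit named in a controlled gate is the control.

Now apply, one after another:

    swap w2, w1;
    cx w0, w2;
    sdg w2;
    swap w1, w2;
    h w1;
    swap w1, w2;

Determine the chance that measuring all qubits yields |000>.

The probability of measuring |000> is 1/2.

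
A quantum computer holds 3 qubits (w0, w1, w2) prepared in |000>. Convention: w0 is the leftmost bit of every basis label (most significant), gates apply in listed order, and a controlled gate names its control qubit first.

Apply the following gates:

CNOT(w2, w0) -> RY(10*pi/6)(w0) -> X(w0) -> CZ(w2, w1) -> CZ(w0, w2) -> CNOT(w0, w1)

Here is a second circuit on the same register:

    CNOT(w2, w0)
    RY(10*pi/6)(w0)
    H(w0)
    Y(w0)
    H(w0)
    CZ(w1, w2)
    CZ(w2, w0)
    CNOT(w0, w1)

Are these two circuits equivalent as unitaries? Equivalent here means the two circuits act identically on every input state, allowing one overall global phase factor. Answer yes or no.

No: there is an input state on which the two circuits produce genuinely different outputs (not merely differing by a phase).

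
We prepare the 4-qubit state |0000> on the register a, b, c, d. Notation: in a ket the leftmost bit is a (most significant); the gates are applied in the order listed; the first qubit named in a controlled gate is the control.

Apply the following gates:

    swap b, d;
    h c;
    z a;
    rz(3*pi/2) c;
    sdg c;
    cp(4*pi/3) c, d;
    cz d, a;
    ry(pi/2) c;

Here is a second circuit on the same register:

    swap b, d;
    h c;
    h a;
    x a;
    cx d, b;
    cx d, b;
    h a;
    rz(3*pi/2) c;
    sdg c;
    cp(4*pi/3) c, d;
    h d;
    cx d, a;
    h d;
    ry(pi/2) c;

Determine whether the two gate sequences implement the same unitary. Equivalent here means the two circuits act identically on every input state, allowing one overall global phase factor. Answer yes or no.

No, they are not equivalent — no single phase factor reconciles the two unitaries.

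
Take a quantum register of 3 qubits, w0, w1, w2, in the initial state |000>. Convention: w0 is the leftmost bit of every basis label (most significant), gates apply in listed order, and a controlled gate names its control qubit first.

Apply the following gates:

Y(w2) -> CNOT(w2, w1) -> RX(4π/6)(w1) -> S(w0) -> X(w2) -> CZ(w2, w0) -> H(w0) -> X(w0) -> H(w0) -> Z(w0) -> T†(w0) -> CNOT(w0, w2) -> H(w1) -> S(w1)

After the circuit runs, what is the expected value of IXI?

In the final state, IXI has expectation sqrt(3)/2. Key observation: gates 7-10 undo each other exactly, leaving only the rest of the circuit to track.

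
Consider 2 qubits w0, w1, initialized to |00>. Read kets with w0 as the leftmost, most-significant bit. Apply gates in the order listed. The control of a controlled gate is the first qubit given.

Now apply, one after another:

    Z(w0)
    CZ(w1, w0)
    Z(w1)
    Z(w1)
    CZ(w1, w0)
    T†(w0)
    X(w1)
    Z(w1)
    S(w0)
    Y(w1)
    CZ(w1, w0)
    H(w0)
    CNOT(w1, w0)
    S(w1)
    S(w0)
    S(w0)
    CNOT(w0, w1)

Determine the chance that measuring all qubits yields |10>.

Outcome |10> occurs with probability 0. Key observation: steps 2-5 multiply out to the identity, so the circuit reduces to the remaining gates.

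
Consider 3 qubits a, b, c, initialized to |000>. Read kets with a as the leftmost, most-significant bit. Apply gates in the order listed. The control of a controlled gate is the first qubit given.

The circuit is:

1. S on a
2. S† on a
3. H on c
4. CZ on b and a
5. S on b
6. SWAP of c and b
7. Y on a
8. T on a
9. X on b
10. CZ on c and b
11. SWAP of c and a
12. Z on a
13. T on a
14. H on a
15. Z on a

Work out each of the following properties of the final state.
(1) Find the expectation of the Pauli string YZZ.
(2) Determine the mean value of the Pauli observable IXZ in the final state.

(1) The observable YZZ averages to 0. Key observation: gates 1-2 undo each other exactly, leaving only the rest of the circuit to track.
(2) The observable IXZ averages to -1.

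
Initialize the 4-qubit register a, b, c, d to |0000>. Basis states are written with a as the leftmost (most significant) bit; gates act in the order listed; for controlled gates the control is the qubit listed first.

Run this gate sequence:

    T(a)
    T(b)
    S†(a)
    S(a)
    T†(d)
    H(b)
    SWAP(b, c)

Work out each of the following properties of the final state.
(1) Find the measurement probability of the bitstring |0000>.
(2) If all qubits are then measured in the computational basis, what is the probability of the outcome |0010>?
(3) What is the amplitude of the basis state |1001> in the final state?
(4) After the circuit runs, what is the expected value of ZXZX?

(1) The probability of measuring |0000> is 1/2.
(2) Outcome |0010> occurs with probability 1/2.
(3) The amplitude on |1001> is 0.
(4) In the final state, ZXZX has expectation 0.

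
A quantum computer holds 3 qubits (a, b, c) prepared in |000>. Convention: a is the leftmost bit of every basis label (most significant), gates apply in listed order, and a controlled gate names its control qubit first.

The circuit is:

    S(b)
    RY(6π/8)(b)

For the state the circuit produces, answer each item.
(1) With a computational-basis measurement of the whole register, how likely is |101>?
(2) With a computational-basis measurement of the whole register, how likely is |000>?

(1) The probability of measuring |101> is 0.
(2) A full measurement returns |000> with probability 1/2 - sqrt(2)/4.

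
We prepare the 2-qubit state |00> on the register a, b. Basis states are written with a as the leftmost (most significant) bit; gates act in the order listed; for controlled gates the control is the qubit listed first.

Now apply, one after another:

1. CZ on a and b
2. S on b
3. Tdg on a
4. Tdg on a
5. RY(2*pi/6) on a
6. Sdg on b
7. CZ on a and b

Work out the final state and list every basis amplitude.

After the circuit, the state carries amplitude sqrt(3)/2 on |00>, 0 on |01>, 1/2 on |10>, 0 on |11>.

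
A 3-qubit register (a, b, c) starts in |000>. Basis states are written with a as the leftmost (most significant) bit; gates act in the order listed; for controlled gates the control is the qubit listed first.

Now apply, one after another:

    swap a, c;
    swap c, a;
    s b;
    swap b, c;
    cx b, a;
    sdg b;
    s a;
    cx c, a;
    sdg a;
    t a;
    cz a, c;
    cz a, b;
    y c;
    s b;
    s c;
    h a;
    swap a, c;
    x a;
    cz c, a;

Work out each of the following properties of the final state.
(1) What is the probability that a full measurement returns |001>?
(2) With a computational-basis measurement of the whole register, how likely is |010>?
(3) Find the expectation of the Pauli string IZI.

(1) Outcome |001> occurs with probability 1/2.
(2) Outcome |010> occurs with probability 0.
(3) The expectation value of IZI is 1.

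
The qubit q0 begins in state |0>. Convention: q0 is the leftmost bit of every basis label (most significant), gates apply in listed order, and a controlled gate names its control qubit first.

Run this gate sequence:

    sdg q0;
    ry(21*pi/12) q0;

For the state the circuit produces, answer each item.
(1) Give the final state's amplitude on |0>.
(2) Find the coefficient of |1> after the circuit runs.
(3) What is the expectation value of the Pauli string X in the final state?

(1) |0> carries amplitude -sqrt(sqrt(2) + 2)/2 in the final state.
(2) The amplitude on |1> is sqrt(2 - sqrt(2))/2.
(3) In the final state, X has expectation -sqrt(2)/2.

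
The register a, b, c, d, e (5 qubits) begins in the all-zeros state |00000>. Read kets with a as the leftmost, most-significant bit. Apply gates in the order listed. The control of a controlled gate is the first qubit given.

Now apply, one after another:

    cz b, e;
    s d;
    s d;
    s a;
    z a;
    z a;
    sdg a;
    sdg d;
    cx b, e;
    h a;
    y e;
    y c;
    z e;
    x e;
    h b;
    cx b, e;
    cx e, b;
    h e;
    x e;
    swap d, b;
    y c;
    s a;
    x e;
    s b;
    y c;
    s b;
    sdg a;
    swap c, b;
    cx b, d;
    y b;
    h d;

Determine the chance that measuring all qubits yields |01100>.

Outcome |01100> occurs with probability 0. Key observation: steps 3-8 multiply out to the identity, so the circuit reduces to the remaining gates.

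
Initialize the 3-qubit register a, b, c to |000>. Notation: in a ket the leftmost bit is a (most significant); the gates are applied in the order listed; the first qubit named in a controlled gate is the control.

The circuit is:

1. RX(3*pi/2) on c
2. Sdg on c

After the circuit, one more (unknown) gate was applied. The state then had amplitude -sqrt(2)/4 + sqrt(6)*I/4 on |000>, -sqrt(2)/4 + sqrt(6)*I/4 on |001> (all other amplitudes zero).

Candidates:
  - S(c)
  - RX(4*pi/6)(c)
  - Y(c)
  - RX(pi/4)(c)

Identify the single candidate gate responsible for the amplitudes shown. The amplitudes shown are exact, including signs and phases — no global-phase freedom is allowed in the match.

It was RX(4*pi/6)(c) that produced the state shown.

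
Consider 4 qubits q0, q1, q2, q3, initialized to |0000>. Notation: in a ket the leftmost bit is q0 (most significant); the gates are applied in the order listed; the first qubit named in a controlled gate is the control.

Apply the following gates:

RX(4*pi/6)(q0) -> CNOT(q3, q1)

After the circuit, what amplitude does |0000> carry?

|0000> carries amplitude 1/2 in the final state.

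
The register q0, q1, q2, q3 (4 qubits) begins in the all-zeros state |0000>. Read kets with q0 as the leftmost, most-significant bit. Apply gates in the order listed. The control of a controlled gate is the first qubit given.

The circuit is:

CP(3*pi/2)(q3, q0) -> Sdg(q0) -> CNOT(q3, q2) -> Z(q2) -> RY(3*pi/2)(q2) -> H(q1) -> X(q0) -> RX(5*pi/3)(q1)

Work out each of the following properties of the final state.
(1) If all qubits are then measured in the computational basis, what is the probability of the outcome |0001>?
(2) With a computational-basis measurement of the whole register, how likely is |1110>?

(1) Outcome |0001> occurs with probability 0.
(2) A full measurement returns |1110> with probability 1/4.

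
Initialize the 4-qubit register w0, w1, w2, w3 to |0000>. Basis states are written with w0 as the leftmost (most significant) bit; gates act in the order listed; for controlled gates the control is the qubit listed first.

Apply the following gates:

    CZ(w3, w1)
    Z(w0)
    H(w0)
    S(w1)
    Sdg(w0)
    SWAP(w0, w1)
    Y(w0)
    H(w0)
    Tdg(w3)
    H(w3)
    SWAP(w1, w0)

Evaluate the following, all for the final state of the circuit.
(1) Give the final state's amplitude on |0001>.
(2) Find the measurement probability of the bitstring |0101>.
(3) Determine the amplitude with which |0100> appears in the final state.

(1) |0001> carries amplitude sqrt(2)*I/4 in the final state.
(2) Outcome |0101> occurs with probability 1/8.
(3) |0100> carries amplitude -sqrt(2)*I/4 in the final state.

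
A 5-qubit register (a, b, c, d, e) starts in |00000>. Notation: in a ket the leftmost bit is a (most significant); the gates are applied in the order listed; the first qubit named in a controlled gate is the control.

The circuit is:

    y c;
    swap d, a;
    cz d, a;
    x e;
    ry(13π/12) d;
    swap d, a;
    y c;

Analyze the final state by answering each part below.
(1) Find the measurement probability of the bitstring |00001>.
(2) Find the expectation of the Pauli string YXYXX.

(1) Outcome |00001> occurs with probability -sqrt(6)/8 - sqrt(2)/8 + 1/2.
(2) The expectation value of YXYXX is 0.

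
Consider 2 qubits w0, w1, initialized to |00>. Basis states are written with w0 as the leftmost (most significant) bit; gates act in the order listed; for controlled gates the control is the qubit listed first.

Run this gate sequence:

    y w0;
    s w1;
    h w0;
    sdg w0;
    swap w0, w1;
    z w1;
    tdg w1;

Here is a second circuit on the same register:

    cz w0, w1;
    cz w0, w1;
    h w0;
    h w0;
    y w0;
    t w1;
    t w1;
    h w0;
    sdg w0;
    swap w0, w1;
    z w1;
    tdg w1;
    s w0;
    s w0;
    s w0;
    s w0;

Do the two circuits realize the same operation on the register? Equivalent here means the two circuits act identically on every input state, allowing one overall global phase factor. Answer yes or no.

Yes, they are equivalent — the unitaries differ by at most a global phase.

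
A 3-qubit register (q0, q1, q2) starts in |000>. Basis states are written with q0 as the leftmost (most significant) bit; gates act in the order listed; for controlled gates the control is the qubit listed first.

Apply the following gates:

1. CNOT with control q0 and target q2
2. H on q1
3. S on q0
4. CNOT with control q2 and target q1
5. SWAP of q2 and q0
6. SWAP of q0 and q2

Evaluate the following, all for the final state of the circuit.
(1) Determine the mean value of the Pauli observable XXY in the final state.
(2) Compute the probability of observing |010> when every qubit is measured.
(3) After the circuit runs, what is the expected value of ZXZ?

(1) The expectation value of XXY is 0.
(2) A full measurement returns |010> with probability 1/2.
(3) The expectation value of ZXZ is 1.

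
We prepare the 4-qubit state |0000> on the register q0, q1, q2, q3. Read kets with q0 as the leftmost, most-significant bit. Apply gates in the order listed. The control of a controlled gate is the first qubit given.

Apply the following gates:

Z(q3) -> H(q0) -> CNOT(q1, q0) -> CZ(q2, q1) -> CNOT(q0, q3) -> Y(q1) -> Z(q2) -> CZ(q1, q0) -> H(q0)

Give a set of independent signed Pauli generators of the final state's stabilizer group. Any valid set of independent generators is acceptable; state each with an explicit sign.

The final state is stabilized by the group generated by +XIIZ, -ZIIX, -IZII, +IIZI; other independent generating sets are equally valid.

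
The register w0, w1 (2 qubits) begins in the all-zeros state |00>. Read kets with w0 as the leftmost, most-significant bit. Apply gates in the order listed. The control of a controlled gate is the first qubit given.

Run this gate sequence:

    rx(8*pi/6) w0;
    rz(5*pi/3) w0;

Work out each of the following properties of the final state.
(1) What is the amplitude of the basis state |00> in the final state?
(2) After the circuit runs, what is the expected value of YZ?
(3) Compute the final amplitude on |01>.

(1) |00> carries amplitude exp(I*pi/6)/2 in the final state.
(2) In the final state, YZ has expectation sqrt(3)/4.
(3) The amplitude on |01> is 0.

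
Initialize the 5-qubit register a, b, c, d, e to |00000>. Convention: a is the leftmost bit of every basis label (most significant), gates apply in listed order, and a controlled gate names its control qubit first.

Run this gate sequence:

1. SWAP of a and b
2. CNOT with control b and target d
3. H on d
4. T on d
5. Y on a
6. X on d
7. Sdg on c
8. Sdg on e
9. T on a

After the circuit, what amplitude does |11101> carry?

The amplitude on |11101> is 0.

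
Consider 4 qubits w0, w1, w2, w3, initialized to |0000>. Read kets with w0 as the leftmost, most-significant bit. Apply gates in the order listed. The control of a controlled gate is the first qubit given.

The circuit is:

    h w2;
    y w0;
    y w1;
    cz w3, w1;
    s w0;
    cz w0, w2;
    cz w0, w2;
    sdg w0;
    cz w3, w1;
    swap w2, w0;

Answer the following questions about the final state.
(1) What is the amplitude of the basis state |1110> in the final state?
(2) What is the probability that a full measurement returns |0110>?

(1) |1110> carries amplitude -sqrt(2)/2 in the final state. Key observation: gates 4-9 undo each other exactly, leaving only the rest of the circuit to track.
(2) Outcome |0110> occurs with probability 1/2.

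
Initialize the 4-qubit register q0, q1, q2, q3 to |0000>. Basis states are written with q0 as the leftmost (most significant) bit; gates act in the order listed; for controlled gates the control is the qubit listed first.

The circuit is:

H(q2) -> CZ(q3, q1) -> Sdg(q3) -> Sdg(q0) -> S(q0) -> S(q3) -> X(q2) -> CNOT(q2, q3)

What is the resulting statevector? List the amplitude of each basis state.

The final amplitudes are sqrt(2)/2 on |0000>, sqrt(2)/2 on |0011>, and 0 on every other basis state. Key observation: the block from step 3 through step 6 cancels to the identity and can be dropped.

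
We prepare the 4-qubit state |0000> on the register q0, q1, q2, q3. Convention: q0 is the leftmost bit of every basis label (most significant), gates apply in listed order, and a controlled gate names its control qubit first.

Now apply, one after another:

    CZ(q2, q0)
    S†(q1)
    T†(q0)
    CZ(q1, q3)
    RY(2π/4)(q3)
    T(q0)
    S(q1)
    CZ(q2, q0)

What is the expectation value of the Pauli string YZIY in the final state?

In the final state, YZIY has expectation 0.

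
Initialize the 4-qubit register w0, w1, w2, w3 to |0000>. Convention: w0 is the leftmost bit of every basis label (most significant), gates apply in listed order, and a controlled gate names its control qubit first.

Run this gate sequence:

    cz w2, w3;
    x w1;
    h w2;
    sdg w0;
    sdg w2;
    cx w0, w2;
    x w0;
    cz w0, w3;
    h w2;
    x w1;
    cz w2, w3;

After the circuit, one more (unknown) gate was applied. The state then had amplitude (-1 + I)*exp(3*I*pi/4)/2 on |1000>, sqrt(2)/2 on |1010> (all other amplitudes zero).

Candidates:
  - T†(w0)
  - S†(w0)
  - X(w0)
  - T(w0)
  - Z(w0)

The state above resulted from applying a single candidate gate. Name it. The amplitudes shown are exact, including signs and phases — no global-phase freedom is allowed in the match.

The unique candidate consistent with the amplitudes is T†(w0).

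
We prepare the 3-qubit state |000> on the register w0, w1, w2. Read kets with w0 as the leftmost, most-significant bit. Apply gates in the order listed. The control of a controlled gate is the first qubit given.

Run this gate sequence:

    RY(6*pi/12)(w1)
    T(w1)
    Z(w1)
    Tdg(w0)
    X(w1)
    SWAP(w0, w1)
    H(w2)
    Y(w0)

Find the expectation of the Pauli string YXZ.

The observable YXZ averages to 0.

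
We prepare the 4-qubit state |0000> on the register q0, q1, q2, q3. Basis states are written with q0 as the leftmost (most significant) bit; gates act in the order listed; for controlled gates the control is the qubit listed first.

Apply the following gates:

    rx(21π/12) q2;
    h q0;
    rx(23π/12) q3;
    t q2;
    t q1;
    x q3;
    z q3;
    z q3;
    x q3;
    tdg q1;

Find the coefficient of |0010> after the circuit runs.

The amplitude on |0010> is (-1 + sqrt(2) + sqrt(3))*exp(3*I*pi/4)/8. Key observation: the block from step 5 through step 10 cancels to the identity and can be dropped.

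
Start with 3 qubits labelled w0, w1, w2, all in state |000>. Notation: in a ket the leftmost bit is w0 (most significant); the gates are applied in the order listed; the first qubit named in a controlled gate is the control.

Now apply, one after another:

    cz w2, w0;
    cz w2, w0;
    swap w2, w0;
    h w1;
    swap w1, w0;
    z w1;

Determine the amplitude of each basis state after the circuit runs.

The resulting statevector has amplitude sqrt(2)/2 on |000>, sqrt(2)/2 on |100>, and 0 on every other basis state. Key observation: steps 1-2 multiply out to the identity, so the circuit reduces to the remaining gates.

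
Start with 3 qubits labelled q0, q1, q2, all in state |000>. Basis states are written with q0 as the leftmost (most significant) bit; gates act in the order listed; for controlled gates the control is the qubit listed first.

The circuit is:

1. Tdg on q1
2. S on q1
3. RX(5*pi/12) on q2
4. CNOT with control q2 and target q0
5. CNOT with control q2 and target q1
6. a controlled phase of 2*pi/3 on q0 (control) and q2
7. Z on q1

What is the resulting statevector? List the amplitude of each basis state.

After the circuit, the state carries amplitude sqrt(6 - 3*sqrt(2))/4 + sqrt(sqrt(2) + 2)/4 on |000>, (-sqrt(3*sqrt(2) + 6)/4 + sqrt(2 - sqrt(2))/4)*exp(I*pi/6) on |111>, and 0 on every other basis state.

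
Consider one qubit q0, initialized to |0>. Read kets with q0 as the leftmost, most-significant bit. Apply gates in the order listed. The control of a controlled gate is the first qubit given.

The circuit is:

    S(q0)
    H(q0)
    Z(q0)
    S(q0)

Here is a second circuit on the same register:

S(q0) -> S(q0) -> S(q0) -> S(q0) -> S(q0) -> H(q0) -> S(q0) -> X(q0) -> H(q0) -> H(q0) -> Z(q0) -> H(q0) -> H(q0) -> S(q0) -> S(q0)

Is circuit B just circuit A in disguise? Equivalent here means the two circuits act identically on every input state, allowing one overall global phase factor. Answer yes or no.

No, they are not equivalent — no single phase factor reconciles the two unitaries.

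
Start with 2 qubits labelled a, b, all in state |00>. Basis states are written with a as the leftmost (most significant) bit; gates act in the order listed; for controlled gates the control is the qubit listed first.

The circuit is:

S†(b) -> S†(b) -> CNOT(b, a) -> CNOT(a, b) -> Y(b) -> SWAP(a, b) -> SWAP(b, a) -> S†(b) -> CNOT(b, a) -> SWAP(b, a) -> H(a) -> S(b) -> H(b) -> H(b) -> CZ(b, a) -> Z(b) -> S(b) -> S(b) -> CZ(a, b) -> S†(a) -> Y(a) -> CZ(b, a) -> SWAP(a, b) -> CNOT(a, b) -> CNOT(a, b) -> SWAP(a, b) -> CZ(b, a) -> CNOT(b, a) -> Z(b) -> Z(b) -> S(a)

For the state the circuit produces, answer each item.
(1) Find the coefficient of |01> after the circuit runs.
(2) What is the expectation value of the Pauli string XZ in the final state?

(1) The final state's coefficient on |01> equals -sqrt(2)/2. Key observation: the block from step 22 through step 27 cancels to the identity and can be dropped.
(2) In the final state, XZ has expectation -1.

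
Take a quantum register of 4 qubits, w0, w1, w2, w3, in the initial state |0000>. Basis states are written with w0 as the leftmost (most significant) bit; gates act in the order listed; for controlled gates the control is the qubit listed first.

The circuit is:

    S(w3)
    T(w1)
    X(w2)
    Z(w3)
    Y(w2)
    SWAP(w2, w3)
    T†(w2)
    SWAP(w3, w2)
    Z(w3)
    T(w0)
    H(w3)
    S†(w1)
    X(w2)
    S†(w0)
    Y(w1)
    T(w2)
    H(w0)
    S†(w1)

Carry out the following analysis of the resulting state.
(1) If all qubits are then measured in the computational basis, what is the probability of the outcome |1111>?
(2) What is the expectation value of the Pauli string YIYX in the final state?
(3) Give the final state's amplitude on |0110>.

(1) Outcome |1111> occurs with probability 1/4.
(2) The observable YIYX averages to 0.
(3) The amplitude on |0110> is -exp(3*I*pi/4)/2.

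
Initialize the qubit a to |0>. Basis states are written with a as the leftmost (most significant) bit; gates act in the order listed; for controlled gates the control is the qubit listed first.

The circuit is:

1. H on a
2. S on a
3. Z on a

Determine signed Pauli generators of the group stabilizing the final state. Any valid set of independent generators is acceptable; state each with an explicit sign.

The final state is stabilized by the group generated by -Y; other independent generating sets are equally valid.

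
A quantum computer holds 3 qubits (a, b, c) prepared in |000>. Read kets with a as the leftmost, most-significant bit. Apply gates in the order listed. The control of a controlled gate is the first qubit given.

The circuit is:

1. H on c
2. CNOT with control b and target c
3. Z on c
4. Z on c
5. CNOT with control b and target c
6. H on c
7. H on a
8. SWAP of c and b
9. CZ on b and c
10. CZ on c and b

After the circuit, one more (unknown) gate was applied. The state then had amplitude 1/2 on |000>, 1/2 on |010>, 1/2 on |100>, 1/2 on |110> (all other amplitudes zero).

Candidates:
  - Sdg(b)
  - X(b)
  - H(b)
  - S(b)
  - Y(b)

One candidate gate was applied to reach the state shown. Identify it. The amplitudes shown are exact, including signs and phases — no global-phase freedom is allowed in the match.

The unique candidate consistent with the amplitudes is H(b).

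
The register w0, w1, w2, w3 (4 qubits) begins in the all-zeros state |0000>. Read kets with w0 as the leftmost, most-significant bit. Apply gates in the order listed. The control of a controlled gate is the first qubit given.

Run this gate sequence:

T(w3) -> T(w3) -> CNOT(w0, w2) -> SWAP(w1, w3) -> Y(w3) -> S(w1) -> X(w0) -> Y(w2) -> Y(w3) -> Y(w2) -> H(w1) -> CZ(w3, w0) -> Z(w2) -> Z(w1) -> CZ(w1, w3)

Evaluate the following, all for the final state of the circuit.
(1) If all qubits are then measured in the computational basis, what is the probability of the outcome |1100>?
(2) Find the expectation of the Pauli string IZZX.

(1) Outcome |1100> occurs with probability 1/2.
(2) In the final state, IZZX has expectation 0.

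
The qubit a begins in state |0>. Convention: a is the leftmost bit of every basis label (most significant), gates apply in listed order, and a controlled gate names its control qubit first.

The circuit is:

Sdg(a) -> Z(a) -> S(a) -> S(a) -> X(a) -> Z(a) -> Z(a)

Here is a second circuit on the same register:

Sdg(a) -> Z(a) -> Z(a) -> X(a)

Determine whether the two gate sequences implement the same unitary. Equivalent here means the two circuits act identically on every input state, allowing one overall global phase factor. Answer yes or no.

Yes — the two circuits implement the same unitary up to a global phase.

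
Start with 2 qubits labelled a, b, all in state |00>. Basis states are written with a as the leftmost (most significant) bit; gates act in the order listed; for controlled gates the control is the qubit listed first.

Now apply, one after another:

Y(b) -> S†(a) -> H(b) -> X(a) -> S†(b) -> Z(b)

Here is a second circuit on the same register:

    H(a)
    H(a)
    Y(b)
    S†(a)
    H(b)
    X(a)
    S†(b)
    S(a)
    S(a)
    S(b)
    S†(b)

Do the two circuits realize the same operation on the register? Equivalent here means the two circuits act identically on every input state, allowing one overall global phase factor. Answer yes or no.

No: there is an input state on which the two circuits produce genuinely different outputs (not merely differing by a phase).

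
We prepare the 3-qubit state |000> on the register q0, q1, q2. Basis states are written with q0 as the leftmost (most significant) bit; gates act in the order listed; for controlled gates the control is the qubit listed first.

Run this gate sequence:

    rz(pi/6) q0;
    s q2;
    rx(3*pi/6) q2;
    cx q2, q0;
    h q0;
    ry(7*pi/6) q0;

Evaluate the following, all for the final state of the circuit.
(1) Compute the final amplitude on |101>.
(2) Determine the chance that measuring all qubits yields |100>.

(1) The amplitude on |101> is -sqrt(6)*exp(5*I*pi/12)/4.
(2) A full measurement returns |100> with probability 1/8.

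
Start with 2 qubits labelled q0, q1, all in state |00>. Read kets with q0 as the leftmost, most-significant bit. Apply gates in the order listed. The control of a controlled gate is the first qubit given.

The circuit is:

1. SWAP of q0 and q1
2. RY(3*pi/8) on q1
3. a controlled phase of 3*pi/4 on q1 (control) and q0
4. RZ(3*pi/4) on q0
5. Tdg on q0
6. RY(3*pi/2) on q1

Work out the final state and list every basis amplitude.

The resulting statevector has amplitude exp(5*I*pi/8)*cos(pi/16) on |00>, -exp(5*I*pi/8)*sin(pi/16) on |01>, 0 on |10>, 0 on |11>.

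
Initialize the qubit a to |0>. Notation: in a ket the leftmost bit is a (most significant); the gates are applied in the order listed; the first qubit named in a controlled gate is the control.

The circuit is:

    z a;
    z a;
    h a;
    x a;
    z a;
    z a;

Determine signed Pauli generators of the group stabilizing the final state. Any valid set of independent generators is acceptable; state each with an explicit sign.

The stabilizer group can be generated by +X, among other valid generating sets.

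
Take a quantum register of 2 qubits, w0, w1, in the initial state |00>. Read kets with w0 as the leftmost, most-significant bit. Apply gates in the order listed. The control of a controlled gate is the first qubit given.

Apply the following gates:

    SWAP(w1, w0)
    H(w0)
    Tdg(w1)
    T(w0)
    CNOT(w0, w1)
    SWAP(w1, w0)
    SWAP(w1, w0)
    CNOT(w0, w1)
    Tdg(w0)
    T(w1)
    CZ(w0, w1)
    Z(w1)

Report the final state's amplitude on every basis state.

The resulting statevector has amplitude sqrt(2)/2 on |00>, 0 on |01>, sqrt(2)/2 on |10>, 0 on |11>. Key observation: the block from step 3 through step 10 cancels to the identity and can be dropped.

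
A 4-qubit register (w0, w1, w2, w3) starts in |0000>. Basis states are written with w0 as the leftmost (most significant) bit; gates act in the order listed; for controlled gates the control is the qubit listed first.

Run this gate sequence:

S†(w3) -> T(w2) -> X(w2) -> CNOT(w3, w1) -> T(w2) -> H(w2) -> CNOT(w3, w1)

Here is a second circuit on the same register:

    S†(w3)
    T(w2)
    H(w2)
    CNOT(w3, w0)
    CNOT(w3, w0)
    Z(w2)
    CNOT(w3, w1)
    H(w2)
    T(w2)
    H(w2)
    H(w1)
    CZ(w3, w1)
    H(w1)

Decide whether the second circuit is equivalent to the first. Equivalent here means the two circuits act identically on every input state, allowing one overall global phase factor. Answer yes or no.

Yes, they are equivalent — the unitaries differ by at most a global phase.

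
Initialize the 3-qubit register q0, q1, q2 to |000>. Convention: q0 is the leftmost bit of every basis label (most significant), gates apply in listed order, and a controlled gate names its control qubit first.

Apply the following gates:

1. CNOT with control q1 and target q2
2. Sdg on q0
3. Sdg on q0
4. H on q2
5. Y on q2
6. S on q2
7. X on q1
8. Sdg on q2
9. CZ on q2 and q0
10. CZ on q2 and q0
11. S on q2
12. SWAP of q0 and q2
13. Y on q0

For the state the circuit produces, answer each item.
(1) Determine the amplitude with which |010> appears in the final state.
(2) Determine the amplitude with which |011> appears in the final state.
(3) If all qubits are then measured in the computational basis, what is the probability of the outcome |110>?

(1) |010> carries amplitude sqrt(2)*I/2 in the final state. Key observation: the block from step 9 through step 10 cancels to the identity and can be dropped.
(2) |011> carries amplitude 0 in the final state.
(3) Outcome |110> occurs with probability 1/2.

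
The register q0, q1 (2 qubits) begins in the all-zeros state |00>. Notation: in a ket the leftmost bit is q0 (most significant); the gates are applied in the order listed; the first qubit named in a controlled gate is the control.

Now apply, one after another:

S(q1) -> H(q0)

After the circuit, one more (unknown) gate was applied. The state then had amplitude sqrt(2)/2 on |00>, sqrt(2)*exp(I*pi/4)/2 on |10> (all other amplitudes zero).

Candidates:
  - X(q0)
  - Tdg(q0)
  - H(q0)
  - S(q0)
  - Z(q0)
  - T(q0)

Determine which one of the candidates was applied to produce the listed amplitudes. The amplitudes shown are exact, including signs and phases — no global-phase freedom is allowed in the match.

It was T(q0) that produced the state shown.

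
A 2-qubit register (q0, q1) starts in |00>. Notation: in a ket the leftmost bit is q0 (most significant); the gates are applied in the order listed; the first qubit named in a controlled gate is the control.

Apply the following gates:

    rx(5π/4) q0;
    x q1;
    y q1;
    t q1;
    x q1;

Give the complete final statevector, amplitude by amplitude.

The final amplitudes are 0 on |00>, I*sqrt(2 - sqrt(2))/2 on |01>, 0 on |10>, -sqrt(sqrt(2) + 2)/2 on |11>.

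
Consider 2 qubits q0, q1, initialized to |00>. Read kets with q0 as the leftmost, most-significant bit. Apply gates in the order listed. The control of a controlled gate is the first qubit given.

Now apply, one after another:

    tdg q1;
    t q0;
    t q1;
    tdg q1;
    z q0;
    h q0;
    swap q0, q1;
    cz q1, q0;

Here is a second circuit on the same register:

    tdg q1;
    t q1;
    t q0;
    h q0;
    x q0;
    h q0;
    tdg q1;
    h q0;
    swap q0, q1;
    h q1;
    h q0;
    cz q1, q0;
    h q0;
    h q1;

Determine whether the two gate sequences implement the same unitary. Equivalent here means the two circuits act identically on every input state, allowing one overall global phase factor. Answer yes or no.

No — the two circuits implement different unitaries, even allowing a global phase.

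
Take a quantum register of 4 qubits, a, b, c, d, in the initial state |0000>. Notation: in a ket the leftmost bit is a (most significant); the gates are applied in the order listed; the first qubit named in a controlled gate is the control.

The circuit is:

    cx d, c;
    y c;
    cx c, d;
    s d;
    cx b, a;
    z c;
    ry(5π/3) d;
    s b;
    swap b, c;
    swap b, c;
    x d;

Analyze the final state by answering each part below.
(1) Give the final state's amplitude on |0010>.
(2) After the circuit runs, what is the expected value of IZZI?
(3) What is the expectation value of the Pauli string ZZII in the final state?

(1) The amplitude on |0010> is -sqrt(3)/2. Key observation: gates 9-10 undo each other exactly, leaving only the rest of the circuit to track.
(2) The expectation value of IZZI is -1.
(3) The observable ZZII averages to 1.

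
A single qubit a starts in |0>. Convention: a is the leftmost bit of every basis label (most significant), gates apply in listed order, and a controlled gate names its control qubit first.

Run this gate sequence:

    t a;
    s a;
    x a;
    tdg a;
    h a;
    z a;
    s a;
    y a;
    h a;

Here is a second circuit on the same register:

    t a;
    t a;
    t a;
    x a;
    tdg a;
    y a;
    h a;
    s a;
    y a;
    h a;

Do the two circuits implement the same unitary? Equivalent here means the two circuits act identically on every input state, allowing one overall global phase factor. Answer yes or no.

No: there is an input state on which the two circuits produce genuinely different outputs (not merely differing by a phase).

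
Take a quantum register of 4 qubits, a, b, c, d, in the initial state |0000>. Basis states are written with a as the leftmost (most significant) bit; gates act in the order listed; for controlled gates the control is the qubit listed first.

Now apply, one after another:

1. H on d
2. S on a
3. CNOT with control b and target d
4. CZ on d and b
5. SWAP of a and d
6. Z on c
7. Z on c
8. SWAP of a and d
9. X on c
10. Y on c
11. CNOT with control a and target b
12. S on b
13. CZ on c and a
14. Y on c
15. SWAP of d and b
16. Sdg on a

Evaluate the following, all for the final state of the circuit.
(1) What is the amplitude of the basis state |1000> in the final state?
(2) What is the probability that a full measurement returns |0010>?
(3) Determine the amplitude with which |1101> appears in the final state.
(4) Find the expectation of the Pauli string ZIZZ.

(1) The amplitude on |1000> is 0.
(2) Outcome |0010> occurs with probability 1/2.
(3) The final state's coefficient on |1101> equals 0.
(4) In the final state, ZIZZ has expectation -1.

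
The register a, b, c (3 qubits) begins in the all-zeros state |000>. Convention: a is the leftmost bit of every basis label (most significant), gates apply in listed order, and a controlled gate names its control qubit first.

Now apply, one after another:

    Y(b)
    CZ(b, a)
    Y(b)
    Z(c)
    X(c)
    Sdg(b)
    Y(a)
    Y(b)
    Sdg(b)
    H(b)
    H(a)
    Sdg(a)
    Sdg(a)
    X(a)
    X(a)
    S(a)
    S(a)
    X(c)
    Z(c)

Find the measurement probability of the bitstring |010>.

Outcome |010> occurs with probability 1/4. Key observation: steps 12-17 multiply out to the identity, so the circuit reduces to the remaining gates.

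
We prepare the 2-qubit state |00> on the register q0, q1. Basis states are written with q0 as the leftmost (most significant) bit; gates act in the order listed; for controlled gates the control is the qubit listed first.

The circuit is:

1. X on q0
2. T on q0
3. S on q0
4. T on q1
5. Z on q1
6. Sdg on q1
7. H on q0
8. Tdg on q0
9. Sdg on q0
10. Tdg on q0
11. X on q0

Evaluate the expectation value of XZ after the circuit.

The observable XZ averages to 1.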